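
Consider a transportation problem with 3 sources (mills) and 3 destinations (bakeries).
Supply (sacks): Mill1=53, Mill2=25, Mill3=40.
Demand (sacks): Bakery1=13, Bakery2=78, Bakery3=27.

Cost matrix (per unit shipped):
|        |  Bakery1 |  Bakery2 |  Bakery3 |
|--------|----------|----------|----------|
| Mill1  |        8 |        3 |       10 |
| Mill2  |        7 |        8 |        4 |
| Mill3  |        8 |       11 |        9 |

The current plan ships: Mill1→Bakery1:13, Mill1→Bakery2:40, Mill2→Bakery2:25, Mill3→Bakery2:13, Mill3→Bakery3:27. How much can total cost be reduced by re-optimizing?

154

Current plan cost = 13·8 + 40·3 + 25·8 + 13·11 + 27·9 = 810.
Optimal plan:
  Mill1 to Bakery2: 53 × 3 = 159
  Mill2 to Bakery3: 25 × 4 = 100
  Mill3 to Bakery1: 13 × 8 = 104
  Mill3 to Bakery2: 25 × 11 = 275
  Mill3 to Bakery3: 2 × 9 = 18
Optimal cost = 656.
Saving = 810 − 656 = 154.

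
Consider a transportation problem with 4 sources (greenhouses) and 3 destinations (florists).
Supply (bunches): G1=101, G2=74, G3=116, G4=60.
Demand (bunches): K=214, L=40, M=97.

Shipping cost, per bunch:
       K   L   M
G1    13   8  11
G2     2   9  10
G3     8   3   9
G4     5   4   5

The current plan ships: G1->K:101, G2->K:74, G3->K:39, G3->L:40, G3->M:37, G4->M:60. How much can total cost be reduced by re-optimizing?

231

Current plan cost = 101·13 + 74·2 + 39·8 + 40·3 + 37·9 + 60·5 = 2526.
Optimal plan:
  G1 to L: 4 × 8 = 32
  G1 to M: 97 × 11 = 1067
  G2 to K: 74 × 2 = 148
  G3 to K: 80 × 8 = 640
  G3 to L: 36 × 3 = 108
  G4 to K: 60 × 5 = 300
Optimal cost = 2295.
Saving = 2526 − 2295 = 231.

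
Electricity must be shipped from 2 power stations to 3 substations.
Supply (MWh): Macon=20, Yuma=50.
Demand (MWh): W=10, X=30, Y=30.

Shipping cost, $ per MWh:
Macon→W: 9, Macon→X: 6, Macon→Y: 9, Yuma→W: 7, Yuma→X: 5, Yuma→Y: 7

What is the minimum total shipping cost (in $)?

A cheapest plan:
  Macon to X: 20 MWh
  Yuma to W: 10 MWh
  Yuma to X: 10 MWh
  Yuma to Y: 30 MWh
Total cost = $450.
(Supply check: Macon ships 20; Yuma ships 50.)

450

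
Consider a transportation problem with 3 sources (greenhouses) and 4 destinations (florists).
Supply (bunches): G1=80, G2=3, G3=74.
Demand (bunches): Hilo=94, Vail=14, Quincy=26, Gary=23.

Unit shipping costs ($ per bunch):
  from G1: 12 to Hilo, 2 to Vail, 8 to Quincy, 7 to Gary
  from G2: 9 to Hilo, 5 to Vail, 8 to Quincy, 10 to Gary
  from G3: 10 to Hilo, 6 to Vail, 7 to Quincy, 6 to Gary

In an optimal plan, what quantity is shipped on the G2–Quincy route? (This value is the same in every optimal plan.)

Solving gives:
  G1 to Hilo: 17 × $12 = $204
  G1 to Vail: 14 × $2 = $28
  G1 to Quincy: 26 × $8 = $208
  G1 to Gary: 23 × $7 = $161
  G2 to Hilo: 3 × $9 = $27
  G3 to Hilo: 74 × $10 = $740
Total cost = $1368.
The route G2→Quincy is not used.

0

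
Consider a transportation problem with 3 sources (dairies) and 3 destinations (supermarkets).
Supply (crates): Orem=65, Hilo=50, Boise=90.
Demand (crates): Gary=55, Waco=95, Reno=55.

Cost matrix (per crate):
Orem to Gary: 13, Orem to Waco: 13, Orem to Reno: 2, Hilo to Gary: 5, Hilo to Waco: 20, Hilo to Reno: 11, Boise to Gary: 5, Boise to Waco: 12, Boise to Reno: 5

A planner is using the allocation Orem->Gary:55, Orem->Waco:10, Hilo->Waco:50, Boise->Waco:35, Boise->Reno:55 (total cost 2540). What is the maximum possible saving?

1005

Current plan cost = 55·13 + 10·13 + 50·20 + 35·12 + 55·5 = 2540.
Optimal plan:
  Orem->Waco: 10 × 13 = 130
  Orem->Reno: 55 × 2 = 110
  Hilo->Gary: 50 × 5 = 250
  Boise->Gary: 5 × 5 = 25
  Boise->Waco: 85 × 12 = 1020
Optimal cost = 1535.
Saving = 2540 − 1535 = 1005.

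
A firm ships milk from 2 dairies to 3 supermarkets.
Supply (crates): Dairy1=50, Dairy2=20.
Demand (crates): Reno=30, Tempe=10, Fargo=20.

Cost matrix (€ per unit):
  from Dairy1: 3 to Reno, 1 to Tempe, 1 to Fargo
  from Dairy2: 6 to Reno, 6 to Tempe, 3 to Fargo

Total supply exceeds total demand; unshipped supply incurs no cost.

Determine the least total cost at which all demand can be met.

140

One minimum-cost allocation:
  Dairy1 to Reno: 30 × €3 = €90
  Dairy1 to Tempe: 10 × €1 = €10
  Dairy1 to Fargo: 10 × €1 = €10
  Dairy2 to Fargo: 10 × €3 = €30
Total = 90 + 10 + 10 + 30 = €140.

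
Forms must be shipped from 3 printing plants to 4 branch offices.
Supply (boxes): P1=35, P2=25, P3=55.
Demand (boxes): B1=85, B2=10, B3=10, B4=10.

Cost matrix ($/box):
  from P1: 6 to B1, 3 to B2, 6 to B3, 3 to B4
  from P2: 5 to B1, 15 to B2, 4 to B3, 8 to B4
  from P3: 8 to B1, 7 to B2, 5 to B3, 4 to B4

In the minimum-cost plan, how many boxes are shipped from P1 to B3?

0

Solving gives:
  P1–B1: 25 boxes
  P1–B2: 10 boxes
  P2–B1: 25 boxes
  P3–B1: 35 boxes
  P3–B3: 10 boxes
  P3–B4: 10 boxes
Total cost = $675.
The route P1→B3 is not used.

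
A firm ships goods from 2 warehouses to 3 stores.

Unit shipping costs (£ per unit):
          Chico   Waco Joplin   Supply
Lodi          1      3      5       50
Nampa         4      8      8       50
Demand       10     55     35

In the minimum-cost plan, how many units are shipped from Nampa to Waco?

5

The minimum-cost plan:
  Lodi to Waco: 50 × £3 = £150
  Nampa to Chico: 10 × £4 = £40
  Nampa to Waco: 5 × £8 = £40
  Nampa to Joplin: 35 × £8 = £280
Total cost = £510.
So Nampa→Waco carries 5 units.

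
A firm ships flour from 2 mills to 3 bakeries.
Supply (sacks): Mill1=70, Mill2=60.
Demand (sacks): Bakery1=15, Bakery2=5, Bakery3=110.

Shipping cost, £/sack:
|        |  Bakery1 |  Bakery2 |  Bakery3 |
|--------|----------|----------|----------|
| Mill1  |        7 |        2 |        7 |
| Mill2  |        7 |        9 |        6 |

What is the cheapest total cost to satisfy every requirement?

One minimum-cost allocation:
  Mill1–Bakery1: 15 × £7 = £105
  Mill1–Bakery2: 5 × £2 = £10
  Mill1–Bakery3: 50 × £7 = £350
  Mill2–Bakery3: 60 × £6 = £360
Total = 105 + 10 + 350 + 360 = £825.

825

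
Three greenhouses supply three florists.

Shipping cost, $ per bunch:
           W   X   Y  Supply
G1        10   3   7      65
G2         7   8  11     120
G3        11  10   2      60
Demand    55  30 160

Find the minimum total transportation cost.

1555

An optimal shipping plan:
  G1–X: 30 × $3 = $90
  G1–Y: 35 × $7 = $245
  G2–W: 55 × $7 = $385
  G2–Y: 65 × $11 = $715
  G3–Y: 60 × $2 = $120
Total = 90 + 245 + 385 + 715 + 120 = $1555.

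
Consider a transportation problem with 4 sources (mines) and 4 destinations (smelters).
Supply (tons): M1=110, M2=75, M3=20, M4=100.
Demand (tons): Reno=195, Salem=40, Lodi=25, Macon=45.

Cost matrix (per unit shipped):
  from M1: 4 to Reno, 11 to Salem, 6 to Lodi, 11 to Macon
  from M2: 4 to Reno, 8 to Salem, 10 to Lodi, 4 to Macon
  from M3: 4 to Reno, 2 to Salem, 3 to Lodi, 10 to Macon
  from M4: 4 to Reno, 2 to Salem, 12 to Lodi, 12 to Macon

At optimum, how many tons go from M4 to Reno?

The minimum-cost plan:
  M1->Reno: 105 × 4 = 420
  M1->Lodi: 5 × 6 = 30
  M2->Reno: 30 × 4 = 120
  M2->Macon: 45 × 4 = 180
  M3->Lodi: 20 × 3 = 60
  M4->Reno: 60 × 4 = 240
  M4->Salem: 40 × 2 = 80
Total cost = 1130.
So M4→Reno carries 60 tons.

60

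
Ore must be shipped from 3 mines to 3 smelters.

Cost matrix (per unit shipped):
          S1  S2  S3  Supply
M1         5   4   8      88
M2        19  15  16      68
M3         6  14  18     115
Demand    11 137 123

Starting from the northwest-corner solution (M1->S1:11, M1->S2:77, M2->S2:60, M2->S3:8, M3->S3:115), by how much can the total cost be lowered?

Current plan cost = 11·5 + 77·4 + 60·15 + 8·16 + 115·18 = 3461.
Optimal plan:
  M1 to S2: 33 tons
  M1 to S3: 55 tons
  M2 to S3: 68 tons
  M3 to S1: 11 tons
  M3 to S2: 104 tons
Optimal cost = 3182.
Saving = 3461 − 3182 = 279.

279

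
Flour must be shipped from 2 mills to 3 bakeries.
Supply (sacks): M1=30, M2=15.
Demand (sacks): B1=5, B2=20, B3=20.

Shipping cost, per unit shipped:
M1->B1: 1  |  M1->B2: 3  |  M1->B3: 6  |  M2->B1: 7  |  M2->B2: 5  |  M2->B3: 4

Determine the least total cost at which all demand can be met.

An optimal shipping plan:
  M1 to B1: 5 × 1 = 5
  M1 to B2: 20 × 3 = 60
  M1 to B3: 5 × 6 = 30
  M2 to B3: 15 × 4 = 60
Total = 5 + 60 + 30 + 60 = 155.
(Supply check: M1 ships 30; M2 ships 15.)

155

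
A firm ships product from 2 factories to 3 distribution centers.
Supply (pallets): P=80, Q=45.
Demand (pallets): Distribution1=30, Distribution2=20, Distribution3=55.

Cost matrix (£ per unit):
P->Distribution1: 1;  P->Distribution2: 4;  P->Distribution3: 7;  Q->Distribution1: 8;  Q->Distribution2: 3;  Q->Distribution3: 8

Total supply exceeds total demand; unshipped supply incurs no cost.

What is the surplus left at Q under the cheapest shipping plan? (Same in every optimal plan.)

An optimal plan:
  P->Distribution1: 30 pallets
  P->Distribution3: 50 pallets
  Q->Distribution2: 20 pallets
  Q->Distribution3: 5 pallets
Total cost = £480.
Q ships 25 of its 45, leaving 20.

20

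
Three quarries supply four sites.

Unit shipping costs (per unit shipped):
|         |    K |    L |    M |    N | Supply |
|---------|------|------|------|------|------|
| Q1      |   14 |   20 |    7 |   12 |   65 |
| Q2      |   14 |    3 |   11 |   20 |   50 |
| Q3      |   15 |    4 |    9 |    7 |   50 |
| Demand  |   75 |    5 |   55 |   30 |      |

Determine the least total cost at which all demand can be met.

1680

An optimal shipping plan:
  Q1–K: 10 × 14 = 140
  Q1–M: 55 × 7 = 385
  Q2–K: 50 × 14 = 700
  Q3–K: 15 × 15 = 225
  Q3–L: 5 × 4 = 20
  Q3–N: 30 × 7 = 210
Total = 140 + 385 + 700 + 225 + 20 + 210 = 1680.
(Supply check: Q1 ships 65; Q2 ships 50; Q3 ships 50.)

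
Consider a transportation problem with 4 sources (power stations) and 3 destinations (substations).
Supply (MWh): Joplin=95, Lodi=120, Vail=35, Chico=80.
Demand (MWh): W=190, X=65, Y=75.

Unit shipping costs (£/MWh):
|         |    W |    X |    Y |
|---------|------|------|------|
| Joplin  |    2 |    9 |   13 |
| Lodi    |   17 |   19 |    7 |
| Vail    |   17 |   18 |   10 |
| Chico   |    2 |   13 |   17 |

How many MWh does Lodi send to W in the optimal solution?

Solving gives:
  Joplin->W: 95 × £2 = £190
  Lodi->W: 15 × £17 = £255
  Lodi->X: 30 × £19 = £570
  Lodi->Y: 75 × £7 = £525
  Vail->X: 35 × £18 = £630
  Chico->W: 80 × £2 = £160
Total cost = £2330.
So Lodi→W carries 15 MWh.

15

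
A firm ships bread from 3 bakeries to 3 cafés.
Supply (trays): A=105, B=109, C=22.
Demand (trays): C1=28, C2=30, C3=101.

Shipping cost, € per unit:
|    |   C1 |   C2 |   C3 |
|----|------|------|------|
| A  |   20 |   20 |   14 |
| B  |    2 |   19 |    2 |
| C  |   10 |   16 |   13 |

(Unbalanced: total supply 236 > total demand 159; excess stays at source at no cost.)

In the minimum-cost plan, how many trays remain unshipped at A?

An optimal plan:
  A to C2: 28 × €20 = €560
  B to C1: 8 × €2 = €16
  B to C3: 101 × €2 = €202
  C to C1: 20 × €10 = €200
  C to C2: 2 × €16 = €32
Total cost = €1010.
A ships 28 of its 105, leaving 77.

77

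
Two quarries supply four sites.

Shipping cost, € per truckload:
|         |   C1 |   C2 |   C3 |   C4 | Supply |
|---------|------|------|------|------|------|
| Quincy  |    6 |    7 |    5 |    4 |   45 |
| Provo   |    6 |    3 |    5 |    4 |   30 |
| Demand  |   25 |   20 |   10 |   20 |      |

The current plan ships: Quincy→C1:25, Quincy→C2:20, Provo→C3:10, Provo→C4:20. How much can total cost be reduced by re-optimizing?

80

Current plan cost = 25·6 + 20·7 + 10·5 + 20·4 = €420.
Optimal plan:
  Quincy–C1: 25 truckloads
  Quincy–C3: 10 truckloads
  Quincy–C4: 10 truckloads
  Provo–C2: 20 truckloads
  Provo–C4: 10 truckloads
Optimal cost = €340.
Saving = 420 − 340 = €80.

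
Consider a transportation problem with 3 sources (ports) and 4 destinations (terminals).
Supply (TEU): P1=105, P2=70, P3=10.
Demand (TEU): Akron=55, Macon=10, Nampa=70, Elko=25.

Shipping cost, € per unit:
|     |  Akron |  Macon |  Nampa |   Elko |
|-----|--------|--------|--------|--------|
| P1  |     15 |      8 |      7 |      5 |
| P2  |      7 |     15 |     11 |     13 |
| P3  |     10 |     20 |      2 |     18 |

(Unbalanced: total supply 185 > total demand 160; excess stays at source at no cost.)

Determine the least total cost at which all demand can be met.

One minimum-cost allocation:
  P1 to Macon: 10 × €8 = €80
  P1 to Nampa: 60 × €7 = €420
  P1 to Elko: 25 × €5 = €125
  P2 to Akron: 55 × €7 = €385
  P3 to Nampa: 10 × €2 = €20
Total = 80 + 420 + 125 + 385 + 20 = €1030.

1030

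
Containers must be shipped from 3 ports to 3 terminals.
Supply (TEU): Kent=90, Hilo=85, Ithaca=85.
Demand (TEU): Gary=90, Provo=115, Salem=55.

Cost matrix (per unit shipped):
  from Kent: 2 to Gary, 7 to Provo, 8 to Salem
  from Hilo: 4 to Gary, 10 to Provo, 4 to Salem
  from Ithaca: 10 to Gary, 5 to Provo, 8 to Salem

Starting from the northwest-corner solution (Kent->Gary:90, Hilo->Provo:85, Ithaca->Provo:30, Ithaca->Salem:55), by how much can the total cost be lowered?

525

Current plan cost = 90·2 + 85·10 + 30·5 + 55·8 = 1620.
Optimal plan:
  Kent->Gary: 60 × 2 = 120
  Kent->Provo: 30 × 7 = 210
  Hilo->Gary: 30 × 4 = 120
  Hilo->Salem: 55 × 4 = 220
  Ithaca->Provo: 85 × 5 = 425
Optimal cost = 1095.
Saving = 1620 − 1095 = 525.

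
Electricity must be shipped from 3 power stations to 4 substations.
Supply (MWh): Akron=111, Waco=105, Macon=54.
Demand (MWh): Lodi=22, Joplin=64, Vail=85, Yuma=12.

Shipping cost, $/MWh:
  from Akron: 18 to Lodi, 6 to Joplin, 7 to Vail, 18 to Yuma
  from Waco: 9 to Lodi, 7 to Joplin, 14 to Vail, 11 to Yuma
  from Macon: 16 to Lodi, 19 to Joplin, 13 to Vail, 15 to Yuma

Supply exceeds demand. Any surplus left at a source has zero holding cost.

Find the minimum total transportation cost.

1347

Optimal allocation:
  Akron->Joplin: 26 × $6 = $156
  Akron->Vail: 85 × $7 = $595
  Waco->Lodi: 22 × $9 = $198
  Waco->Joplin: 38 × $7 = $266
  Waco->Yuma: 12 × $11 = $132
Total = 156 + 595 + 198 + 266 + 132 = $1347.
(Supply check: Akron ships 111; Waco ships 72; Macon ships 0.)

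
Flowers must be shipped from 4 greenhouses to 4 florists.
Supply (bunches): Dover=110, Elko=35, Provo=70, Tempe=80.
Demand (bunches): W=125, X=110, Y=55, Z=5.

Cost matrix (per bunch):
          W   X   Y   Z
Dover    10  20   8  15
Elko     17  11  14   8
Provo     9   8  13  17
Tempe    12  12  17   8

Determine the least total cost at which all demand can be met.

Optimal allocation:
  Dover→W: 55 × 10 = 550
  Dover→Y: 55 × 8 = 440
  Elko→X: 35 × 11 = 385
  Provo→X: 70 × 8 = 560
  Tempe→W: 70 × 12 = 840
  Tempe→X: 5 × 12 = 60
  Tempe→Z: 5 × 8 = 40
Total = 550 + 440 + 385 + 560 + 840 + 60 + 40 = 2875.
(Supply check: Dover ships 110; Elko ships 35; Provo ships 70; Tempe ships 80.)

2875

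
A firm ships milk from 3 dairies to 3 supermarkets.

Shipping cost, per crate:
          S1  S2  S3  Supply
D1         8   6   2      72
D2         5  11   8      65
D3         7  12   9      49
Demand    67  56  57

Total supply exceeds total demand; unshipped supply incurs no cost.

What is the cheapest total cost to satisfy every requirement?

1035

One minimum-cost allocation:
  D1 to S2: 15 crates
  D1 to S3: 57 crates
  D2 to S1: 65 crates
  D3 to S1: 2 crates
  D3 to S2: 41 crates
Total cost = 1035.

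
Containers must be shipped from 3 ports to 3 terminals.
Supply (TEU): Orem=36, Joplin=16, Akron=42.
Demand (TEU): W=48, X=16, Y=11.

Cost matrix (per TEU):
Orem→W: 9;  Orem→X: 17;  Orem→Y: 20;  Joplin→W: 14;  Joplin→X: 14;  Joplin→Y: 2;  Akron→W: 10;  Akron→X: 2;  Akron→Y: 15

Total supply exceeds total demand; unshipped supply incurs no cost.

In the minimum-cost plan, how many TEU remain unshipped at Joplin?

Minimum-cost shipments:
  Orem–W: 36 × 9 = 324
  Joplin–Y: 11 × 2 = 22
  Akron–W: 12 × 10 = 120
  Akron–X: 16 × 2 = 32
Total cost = 498.
Joplin ships 11 of its 16, leaving 5.

5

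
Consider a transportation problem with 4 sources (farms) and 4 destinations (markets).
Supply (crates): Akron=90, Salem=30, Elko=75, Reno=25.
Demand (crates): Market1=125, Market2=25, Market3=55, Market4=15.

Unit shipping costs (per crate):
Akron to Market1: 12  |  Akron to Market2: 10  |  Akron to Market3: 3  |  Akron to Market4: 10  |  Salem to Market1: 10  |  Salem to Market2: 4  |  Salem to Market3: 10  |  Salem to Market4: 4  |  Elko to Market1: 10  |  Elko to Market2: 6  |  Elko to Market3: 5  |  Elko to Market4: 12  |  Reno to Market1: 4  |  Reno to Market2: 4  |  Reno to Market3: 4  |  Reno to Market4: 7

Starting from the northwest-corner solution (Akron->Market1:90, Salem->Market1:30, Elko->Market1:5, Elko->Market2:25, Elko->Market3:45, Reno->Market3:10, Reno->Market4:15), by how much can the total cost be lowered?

Current plan cost = 90·12 + 30·10 + 5·10 + 25·6 + 45·5 + 10·4 + 15·7 = 1950.
Optimal plan:
  Akron->Market1: 35 × 12 = 420
  Akron->Market3: 55 × 3 = 165
  Salem->Market2: 15 × 4 = 60
  Salem->Market4: 15 × 4 = 60
  Elko->Market1: 65 × 10 = 650
  Elko->Market2: 10 × 6 = 60
  Reno->Market1: 25 × 4 = 100
Optimal cost = 1515.
Saving = 1950 − 1515 = 435.

435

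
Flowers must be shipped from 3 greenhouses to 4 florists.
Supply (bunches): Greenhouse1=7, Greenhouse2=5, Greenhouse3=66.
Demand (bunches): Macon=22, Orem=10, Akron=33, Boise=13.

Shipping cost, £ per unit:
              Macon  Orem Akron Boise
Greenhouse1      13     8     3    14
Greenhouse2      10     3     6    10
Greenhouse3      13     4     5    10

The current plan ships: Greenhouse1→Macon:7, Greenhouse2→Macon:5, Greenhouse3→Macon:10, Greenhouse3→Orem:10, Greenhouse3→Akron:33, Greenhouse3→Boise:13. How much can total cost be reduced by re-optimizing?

14

Current plan cost = 7·13 + 5·10 + 10·13 + 10·4 + 33·5 + 13·10 = £606.
Optimal plan:
  Greenhouse1→Akron: 7 × £3 = £21
  Greenhouse2→Macon: 5 × £10 = £50
  Greenhouse3→Macon: 17 × £13 = £221
  Greenhouse3→Orem: 10 × £4 = £40
  Greenhouse3→Akron: 26 × £5 = £130
  Greenhouse3→Boise: 13 × £10 = £130
Optimal cost = £592.
Saving = 606 − 592 = £14.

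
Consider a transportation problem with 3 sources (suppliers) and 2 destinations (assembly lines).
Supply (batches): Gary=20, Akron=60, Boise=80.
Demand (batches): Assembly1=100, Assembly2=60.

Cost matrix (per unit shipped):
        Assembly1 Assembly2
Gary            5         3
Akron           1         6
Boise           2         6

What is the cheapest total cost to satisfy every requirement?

One minimum-cost allocation:
  Gary->Assembly2: 20 × 3 = 60
  Akron->Assembly1: 60 × 1 = 60
  Boise->Assembly1: 40 × 2 = 80
  Boise->Assembly2: 40 × 6 = 240
Total = 60 + 60 + 80 + 240 = 440.

440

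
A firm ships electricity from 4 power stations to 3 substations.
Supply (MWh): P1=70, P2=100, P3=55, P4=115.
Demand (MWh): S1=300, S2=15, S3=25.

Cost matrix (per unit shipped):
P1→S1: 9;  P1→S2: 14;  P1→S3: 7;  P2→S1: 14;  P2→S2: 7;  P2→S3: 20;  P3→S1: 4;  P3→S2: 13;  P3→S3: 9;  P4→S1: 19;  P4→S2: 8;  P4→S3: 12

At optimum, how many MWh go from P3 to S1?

55

Solving gives:
  P1–S1: 70 × 9 = 630
  P2–S1: 100 × 14 = 1400
  P3–S1: 55 × 4 = 220
  P4–S1: 75 × 19 = 1425
  P4–S2: 15 × 8 = 120
  P4–S3: 25 × 12 = 300
Total cost = 4095.
So P3→S1 carries 55 MWh.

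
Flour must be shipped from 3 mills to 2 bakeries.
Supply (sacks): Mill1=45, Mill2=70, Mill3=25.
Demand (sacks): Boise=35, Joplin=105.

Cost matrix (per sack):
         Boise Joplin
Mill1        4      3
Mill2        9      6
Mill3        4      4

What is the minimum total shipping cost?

665

One minimum-cost allocation:
  Mill1–Boise: 10 × 4 = 40
  Mill1–Joplin: 35 × 3 = 105
  Mill2–Joplin: 70 × 6 = 420
  Mill3–Boise: 25 × 4 = 100
Total = 40 + 105 + 420 + 100 = 665.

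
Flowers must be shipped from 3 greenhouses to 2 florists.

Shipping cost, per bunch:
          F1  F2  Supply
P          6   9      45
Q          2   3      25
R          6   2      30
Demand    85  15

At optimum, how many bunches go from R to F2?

15

The minimum-cost plan:
  P->F1: 45 bunches
  Q->F1: 25 bunches
  R->F1: 15 bunches
  R->F2: 15 bunches
Total cost = 440.
So R→F2 carries 15 bunches.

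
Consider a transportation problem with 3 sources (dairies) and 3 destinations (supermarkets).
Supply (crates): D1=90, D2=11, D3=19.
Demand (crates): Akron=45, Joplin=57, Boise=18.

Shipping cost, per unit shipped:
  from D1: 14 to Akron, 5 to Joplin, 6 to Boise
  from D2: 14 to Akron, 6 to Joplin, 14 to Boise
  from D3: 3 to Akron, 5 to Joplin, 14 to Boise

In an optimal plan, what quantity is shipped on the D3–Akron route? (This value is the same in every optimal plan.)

19

Optimal shipments:
  D1–Akron: 15 × 14 = 210
  D1–Joplin: 57 × 5 = 285
  D1–Boise: 18 × 6 = 108
  D2–Akron: 11 × 14 = 154
  D3–Akron: 19 × 3 = 57
Total cost = 814.
So D3→Akron carries 19 crates.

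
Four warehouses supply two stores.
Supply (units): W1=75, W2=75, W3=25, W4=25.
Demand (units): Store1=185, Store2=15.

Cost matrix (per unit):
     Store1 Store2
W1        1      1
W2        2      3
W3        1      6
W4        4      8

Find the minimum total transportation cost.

350

Optimal allocation:
  W1–Store1: 60 × 1 = 60
  W1–Store2: 15 × 1 = 15
  W2–Store1: 75 × 2 = 150
  W3–Store1: 25 × 1 = 25
  W4–Store1: 25 × 4 = 100
Total = 60 + 15 + 150 + 25 + 100 = 350.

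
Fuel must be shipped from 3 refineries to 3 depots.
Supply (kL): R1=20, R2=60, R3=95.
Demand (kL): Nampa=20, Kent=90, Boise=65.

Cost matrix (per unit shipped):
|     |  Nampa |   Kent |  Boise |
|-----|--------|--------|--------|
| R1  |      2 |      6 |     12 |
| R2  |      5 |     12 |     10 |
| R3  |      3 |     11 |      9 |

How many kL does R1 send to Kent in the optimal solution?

Solving gives:
  R1→Kent: 20 × 6 = 120
  R2→Boise: 60 × 10 = 600
  R3→Nampa: 20 × 3 = 60
  R3→Kent: 70 × 11 = 770
  R3→Boise: 5 × 9 = 45
Total cost = 1595.
So R1→Kent carries 20 kL.

20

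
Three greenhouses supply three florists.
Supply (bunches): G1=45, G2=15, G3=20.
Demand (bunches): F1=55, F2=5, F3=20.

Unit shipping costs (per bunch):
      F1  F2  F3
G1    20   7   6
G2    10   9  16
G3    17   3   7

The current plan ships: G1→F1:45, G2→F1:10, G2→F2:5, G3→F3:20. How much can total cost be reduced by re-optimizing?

145

Current plan cost = 45·20 + 10·10 + 5·9 + 20·7 = 1185.
Optimal plan:
  G1→F1: 25 × 20 = 500
  G1→F3: 20 × 6 = 120
  G2→F1: 15 × 10 = 150
  G3→F1: 15 × 17 = 255
  G3→F2: 5 × 3 = 15
Optimal cost = 1040.
Saving = 1185 − 1040 = 145.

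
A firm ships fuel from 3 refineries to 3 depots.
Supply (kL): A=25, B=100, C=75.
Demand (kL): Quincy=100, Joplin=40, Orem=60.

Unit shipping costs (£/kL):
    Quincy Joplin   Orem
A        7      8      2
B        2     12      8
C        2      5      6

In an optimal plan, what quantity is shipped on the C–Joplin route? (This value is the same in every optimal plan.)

The minimum-cost plan:
  A→Orem: 25 × £2 = £50
  B→Quincy: 100 × £2 = £200
  C→Joplin: 40 × £5 = £200
  C→Orem: 35 × £6 = £210
Total cost = £660.
So C→Joplin carries 40 kL.

40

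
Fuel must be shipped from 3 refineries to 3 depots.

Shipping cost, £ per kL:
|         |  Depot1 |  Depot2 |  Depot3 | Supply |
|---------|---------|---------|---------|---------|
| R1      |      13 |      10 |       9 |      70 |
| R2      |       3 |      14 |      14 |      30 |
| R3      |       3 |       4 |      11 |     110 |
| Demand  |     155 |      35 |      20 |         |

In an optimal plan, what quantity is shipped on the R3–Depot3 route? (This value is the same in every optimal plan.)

0

The minimum-cost plan:
  R1->Depot1: 15 × £13 = £195
  R1->Depot2: 35 × £10 = £350
  R1->Depot3: 20 × £9 = £180
  R2->Depot1: 30 × £3 = £90
  R3->Depot1: 110 × £3 = £330
Total cost = £1145.
The route R3→Depot3 is not used.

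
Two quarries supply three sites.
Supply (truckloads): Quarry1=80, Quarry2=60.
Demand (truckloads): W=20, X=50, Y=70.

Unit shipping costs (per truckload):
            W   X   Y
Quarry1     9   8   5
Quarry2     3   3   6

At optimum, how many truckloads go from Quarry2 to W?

20

Optimal shipments:
  Quarry1->X: 10 × 8 = 80
  Quarry1->Y: 70 × 5 = 350
  Quarry2->W: 20 × 3 = 60
  Quarry2->X: 40 × 3 = 120
Total cost = 610.
So Quarry2→W carries 20 truckloads.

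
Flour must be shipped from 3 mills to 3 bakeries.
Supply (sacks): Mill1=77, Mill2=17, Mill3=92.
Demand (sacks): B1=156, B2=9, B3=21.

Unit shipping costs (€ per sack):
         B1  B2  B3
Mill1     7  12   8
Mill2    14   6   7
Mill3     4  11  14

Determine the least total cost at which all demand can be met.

1030

A cheapest plan:
  Mill1–B1: 64 sacks
  Mill1–B3: 13 sacks
  Mill2–B2: 9 sacks
  Mill2–B3: 8 sacks
  Mill3–B1: 92 sacks
Total cost = €1030.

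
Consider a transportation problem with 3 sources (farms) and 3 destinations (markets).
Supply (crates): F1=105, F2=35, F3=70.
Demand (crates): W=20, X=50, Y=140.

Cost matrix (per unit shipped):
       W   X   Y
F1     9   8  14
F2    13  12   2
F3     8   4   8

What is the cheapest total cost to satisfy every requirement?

Optimal allocation:
  F1->W: 20 crates
  F1->X: 50 crates
  F1->Y: 35 crates
  F2->Y: 35 crates
  F3->Y: 70 crates
Total cost = 1700.

1700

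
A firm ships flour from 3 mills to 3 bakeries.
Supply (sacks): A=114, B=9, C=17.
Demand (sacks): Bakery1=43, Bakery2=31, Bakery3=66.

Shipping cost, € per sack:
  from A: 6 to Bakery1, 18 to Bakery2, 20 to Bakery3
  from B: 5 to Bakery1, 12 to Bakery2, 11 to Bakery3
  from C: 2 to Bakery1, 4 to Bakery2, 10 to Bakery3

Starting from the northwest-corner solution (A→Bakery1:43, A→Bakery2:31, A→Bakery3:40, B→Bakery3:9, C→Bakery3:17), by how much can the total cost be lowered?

68

Current plan cost = 43·6 + 31·18 + 40·20 + 9·11 + 17·10 = €1885.
Optimal plan:
  A–Bakery1: 43 × €6 = €258
  A–Bakery2: 14 × €18 = €252
  A–Bakery3: 57 × €20 = €1140
  B–Bakery3: 9 × €11 = €99
  C–Bakery2: 17 × €4 = €68
Optimal cost = €1817.
Saving = 1885 − 1817 = €68.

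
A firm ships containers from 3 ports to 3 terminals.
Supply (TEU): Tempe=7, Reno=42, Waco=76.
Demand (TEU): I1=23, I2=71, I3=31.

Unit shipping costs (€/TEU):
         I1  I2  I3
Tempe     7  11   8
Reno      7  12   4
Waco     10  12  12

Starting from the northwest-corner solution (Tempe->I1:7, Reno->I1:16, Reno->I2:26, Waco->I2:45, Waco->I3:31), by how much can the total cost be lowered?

Current plan cost = 7·7 + 16·7 + 26·12 + 45·12 + 31·12 = €1385.
Optimal plan:
  Tempe→I1: 7 × €7 = €49
  Reno→I1: 11 × €7 = €77
  Reno→I3: 31 × €4 = €124
  Waco→I1: 5 × €10 = €50
  Waco→I2: 71 × €12 = €852
Optimal cost = €1152.
Saving = 1385 − 1152 = €233.

233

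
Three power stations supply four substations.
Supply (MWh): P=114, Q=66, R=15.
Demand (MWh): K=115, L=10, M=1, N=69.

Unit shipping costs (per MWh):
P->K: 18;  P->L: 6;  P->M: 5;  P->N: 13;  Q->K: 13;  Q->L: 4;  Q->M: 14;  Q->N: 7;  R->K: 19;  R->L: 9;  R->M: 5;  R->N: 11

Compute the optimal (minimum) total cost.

2618

A cheapest plan:
  P–K: 103 × 18 = 1854
  P–L: 10 × 6 = 60
  P–M: 1 × 5 = 5
  Q–K: 12 × 13 = 156
  Q–N: 54 × 7 = 378
  R–N: 15 × 11 = 165
Total = 1854 + 60 + 5 + 156 + 378 + 165 = 2618.
(Supply check: P ships 114; Q ships 66; R ships 15.)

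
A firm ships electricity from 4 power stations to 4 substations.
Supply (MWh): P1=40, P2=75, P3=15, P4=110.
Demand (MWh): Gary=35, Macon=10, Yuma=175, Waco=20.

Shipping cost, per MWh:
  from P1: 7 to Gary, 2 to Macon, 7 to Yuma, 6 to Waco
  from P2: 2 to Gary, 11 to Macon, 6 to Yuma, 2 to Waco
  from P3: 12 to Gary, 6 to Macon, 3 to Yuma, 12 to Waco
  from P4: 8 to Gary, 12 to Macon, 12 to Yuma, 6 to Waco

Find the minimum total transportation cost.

A cheapest plan:
  P1 to Macon: 10 MWh
  P1 to Yuma: 30 MWh
  P2 to Yuma: 75 MWh
  P3 to Yuma: 15 MWh
  P4 to Gary: 35 MWh
  P4 to Yuma: 55 MWh
  P4 to Waco: 20 MWh
Total cost = 1785.
(Supply check: P1 ships 40; P2 ships 75; P3 ships 15; P4 ships 110.)

1785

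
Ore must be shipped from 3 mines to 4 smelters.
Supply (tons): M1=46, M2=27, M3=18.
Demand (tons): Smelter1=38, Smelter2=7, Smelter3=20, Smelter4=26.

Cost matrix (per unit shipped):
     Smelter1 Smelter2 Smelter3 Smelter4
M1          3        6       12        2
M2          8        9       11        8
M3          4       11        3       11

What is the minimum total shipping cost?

395

Optimal allocation:
  M1–Smelter1: 20 × 3 = 60
  M1–Smelter4: 26 × 2 = 52
  M2–Smelter1: 18 × 8 = 144
  M2–Smelter2: 7 × 9 = 63
  M2–Smelter3: 2 × 11 = 22
  M3–Smelter3: 18 × 3 = 54
Total = 60 + 52 + 144 + 63 + 22 + 54 = 395.
(Supply check: M1 ships 46; M2 ships 27; M3 ships 18.)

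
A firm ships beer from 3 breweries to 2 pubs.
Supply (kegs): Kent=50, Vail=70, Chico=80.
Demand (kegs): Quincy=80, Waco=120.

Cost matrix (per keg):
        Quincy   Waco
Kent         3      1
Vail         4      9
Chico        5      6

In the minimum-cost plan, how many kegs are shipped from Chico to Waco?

Optimal shipments:
  Kent→Waco: 50 × 1 = 50
  Vail→Quincy: 70 × 4 = 280
  Chico→Quincy: 10 × 5 = 50
  Chico→Waco: 70 × 6 = 420
Total cost = 800.
So Chico→Waco carries 70 kegs.

70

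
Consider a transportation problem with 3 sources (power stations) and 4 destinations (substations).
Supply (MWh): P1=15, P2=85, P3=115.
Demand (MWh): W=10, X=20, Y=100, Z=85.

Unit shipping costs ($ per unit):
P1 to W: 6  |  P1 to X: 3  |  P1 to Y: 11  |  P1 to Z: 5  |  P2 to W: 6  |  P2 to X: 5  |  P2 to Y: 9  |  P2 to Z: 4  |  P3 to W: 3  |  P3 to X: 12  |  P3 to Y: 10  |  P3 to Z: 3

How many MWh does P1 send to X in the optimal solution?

15

The minimum-cost plan:
  P1 to X: 15 × $3 = $45
  P2 to X: 5 × $5 = $25
  P2 to Y: 80 × $9 = $720
  P3 to W: 10 × $3 = $30
  P3 to Y: 20 × $10 = $200
  P3 to Z: 85 × $3 = $255
Total cost = $1275.
So P1→X carries 15 MWh.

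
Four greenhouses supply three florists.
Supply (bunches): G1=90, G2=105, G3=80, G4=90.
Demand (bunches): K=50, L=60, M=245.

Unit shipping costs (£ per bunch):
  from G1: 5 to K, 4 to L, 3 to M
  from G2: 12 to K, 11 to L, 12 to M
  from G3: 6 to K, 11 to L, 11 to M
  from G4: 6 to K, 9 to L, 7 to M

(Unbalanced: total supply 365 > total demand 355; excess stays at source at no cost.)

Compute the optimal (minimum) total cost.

2610

Optimal allocation:
  G1→M: 90 × £3 = £270
  G2→L: 60 × £11 = £660
  G2→M: 35 × £12 = £420
  G3→K: 50 × £6 = £300
  G3→M: 30 × £11 = £330
  G4→M: 90 × £7 = £630
Total = 270 + 660 + 420 + 300 + 330 + 630 = £2610.
(Supply check: G1 ships 90; G2 ships 95; G3 ships 80; G4 ships 90.)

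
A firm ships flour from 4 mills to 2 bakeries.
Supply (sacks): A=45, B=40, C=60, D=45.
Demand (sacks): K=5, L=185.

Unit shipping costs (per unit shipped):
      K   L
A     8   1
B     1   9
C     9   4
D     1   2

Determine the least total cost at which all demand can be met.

A cheapest plan:
  A->L: 45 × 1 = 45
  B->K: 5 × 1 = 5
  B->L: 35 × 9 = 315
  C->L: 60 × 4 = 240
  D->L: 45 × 2 = 90
Total = 45 + 5 + 315 + 240 + 90 = 695.
(Supply check: A ships 45; B ships 40; C ships 60; D ships 45.)

695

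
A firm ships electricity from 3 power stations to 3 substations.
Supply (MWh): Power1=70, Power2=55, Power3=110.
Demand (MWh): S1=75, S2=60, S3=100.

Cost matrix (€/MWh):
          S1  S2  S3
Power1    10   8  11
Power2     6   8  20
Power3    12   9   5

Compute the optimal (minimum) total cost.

Optimal allocation:
  Power1 to S1: 20 × €10 = €200
  Power1 to S2: 50 × €8 = €400
  Power2 to S1: 55 × €6 = €330
  Power3 to S2: 10 × €9 = €90
  Power3 to S3: 100 × €5 = €500
Total = 200 + 400 + 330 + 90 + 500 = €1520.

1520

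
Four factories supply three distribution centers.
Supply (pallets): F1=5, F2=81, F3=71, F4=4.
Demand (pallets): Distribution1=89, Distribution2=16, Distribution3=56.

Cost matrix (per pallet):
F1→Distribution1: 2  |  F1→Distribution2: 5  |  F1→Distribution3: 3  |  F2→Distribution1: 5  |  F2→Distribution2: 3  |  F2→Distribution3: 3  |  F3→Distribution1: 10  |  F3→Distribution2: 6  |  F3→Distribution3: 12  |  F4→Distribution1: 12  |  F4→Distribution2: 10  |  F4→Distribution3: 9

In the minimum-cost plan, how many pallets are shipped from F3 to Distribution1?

55

The minimum-cost plan:
  F1 to Distribution1: 5 × 2 = 10
  F2 to Distribution1: 29 × 5 = 145
  F2 to Distribution3: 52 × 3 = 156
  F3 to Distribution1: 55 × 10 = 550
  F3 to Distribution2: 16 × 6 = 96
  F4 to Distribution3: 4 × 9 = 36
Total cost = 993.
So F3→Distribution1 carries 55 pallets.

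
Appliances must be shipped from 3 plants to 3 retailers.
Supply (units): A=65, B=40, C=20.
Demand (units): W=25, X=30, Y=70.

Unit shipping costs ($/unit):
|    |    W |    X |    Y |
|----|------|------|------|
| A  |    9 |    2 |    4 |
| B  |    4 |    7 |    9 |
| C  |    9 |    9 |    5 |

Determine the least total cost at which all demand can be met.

Optimal allocation:
  A to X: 15 × $2 = $30
  A to Y: 50 × $4 = $200
  B to W: 25 × $4 = $100
  B to X: 15 × $7 = $105
  C to Y: 20 × $5 = $100
Total = 30 + 200 + 100 + 105 + 100 = $535.
(Supply check: A ships 65; B ships 40; C ships 20.)

535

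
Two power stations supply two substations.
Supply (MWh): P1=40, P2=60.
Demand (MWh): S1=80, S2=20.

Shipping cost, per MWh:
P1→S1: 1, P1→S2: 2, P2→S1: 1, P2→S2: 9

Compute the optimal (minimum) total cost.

120

A cheapest plan:
  P1 to S1: 20 × 1 = 20
  P1 to S2: 20 × 2 = 40
  P2 to S1: 60 × 1 = 60
Total = 20 + 40 + 60 = 120.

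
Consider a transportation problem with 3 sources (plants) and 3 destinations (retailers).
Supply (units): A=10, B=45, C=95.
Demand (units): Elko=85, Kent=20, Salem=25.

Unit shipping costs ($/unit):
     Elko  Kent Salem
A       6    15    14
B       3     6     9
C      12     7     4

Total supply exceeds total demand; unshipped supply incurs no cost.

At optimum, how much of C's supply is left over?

An optimal plan:
  A→Elko: 10 × $6 = $60
  B→Elko: 45 × $3 = $135
  C→Elko: 30 × $12 = $360
  C→Kent: 20 × $7 = $140
  C→Salem: 25 × $4 = $100
Total cost = $795.
C ships 75 of its 95, leaving 20.

20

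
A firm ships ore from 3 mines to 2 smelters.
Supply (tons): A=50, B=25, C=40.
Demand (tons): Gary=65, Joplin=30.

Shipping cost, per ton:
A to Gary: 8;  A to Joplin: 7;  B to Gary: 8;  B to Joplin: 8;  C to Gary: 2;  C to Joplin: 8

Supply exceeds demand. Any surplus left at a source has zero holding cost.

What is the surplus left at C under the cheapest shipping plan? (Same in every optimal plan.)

0

An optimal plan:
  A->Joplin: 30 × 7 = 210
  B->Gary: 25 × 8 = 200
  C->Gary: 40 × 2 = 80
Total cost = 490.
C ships 40 of its 40, leaving 0.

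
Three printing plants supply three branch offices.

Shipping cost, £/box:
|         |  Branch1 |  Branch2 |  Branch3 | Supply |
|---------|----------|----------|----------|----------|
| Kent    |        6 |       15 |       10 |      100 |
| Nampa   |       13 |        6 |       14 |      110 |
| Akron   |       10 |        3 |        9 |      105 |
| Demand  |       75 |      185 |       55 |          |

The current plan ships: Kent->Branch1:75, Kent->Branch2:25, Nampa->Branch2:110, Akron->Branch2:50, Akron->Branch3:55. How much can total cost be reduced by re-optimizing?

Current plan cost = 75·6 + 25·15 + 110·6 + 50·3 + 55·9 = £2130.
Optimal plan:
  Kent→Branch1: 75 boxes
  Kent→Branch3: 25 boxes
  Nampa→Branch2: 110 boxes
  Akron→Branch2: 75 boxes
  Akron→Branch3: 30 boxes
Optimal cost = £1855.
Saving = 2130 − 1855 = £275.

275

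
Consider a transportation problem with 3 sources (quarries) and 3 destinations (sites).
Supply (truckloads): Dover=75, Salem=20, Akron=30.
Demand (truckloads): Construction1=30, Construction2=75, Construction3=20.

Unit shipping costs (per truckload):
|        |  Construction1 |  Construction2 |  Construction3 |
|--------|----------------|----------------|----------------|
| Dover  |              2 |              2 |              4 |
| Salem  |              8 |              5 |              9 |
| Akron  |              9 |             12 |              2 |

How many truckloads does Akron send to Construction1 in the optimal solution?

10

Solving gives:
  Dover–Construction1: 20 × 2 = 40
  Dover–Construction2: 55 × 2 = 110
  Salem–Construction2: 20 × 5 = 100
  Akron–Construction1: 10 × 9 = 90
  Akron–Construction3: 20 × 2 = 40
Total cost = 380.
So Akron→Construction1 carries 10 truckloads.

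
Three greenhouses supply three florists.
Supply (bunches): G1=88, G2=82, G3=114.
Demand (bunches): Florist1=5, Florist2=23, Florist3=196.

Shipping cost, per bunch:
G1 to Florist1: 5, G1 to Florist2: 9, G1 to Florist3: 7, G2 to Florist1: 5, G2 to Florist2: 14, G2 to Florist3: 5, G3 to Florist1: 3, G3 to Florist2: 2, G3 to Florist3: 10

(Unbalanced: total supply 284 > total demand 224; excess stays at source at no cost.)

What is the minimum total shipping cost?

Optimal allocation:
  G1->Florist3: 88 × 7 = 616
  G2->Florist3: 82 × 5 = 410
  G3->Florist1: 5 × 3 = 15
  G3->Florist2: 23 × 2 = 46
  G3->Florist3: 26 × 10 = 260
Total = 616 + 410 + 15 + 46 + 260 = 1347.

1347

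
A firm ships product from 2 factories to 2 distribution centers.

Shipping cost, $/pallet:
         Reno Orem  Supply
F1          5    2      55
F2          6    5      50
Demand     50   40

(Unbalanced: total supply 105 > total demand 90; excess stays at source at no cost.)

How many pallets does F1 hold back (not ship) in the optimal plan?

An optimal plan:
  F1 to Reno: 15 × $5 = $75
  F1 to Orem: 40 × $2 = $80
  F2 to Reno: 35 × $6 = $210
Total cost = $365.
F1 ships 55 of its 55, leaving 0.

0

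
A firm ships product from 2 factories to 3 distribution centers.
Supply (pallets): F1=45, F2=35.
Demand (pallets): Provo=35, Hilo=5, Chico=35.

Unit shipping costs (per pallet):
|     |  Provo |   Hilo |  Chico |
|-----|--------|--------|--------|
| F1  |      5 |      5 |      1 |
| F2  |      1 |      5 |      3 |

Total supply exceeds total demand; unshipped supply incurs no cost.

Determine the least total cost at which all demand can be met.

Optimal allocation:
  F1->Hilo: 5 × 5 = 25
  F1->Chico: 35 × 1 = 35
  F2->Provo: 35 × 1 = 35
Total = 25 + 35 + 35 = 95.

95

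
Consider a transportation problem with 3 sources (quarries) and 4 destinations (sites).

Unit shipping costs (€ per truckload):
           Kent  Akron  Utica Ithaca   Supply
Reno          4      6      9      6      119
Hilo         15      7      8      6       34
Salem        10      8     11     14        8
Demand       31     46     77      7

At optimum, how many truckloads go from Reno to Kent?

31

Optimal shipments:
  Reno→Kent: 31 truckloads
  Reno→Akron: 46 truckloads
  Reno→Utica: 35 truckloads
  Reno→Ithaca: 7 truckloads
  Hilo→Utica: 34 truckloads
  Salem→Utica: 8 truckloads
Total cost = €1117.
So Reno→Kent carries 31 truckloads.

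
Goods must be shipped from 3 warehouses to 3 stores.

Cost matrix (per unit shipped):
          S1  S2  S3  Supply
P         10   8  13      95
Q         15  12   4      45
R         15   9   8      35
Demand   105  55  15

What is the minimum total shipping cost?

1715

An optimal shipping plan:
  P→S1: 95 × 10 = 950
  Q→S1: 10 × 15 = 150
  Q→S2: 20 × 12 = 240
  Q→S3: 15 × 4 = 60
  R→S2: 35 × 9 = 315
Total = 950 + 150 + 240 + 60 + 315 = 1715.
(Supply check: P ships 95; Q ships 45; R ships 35.)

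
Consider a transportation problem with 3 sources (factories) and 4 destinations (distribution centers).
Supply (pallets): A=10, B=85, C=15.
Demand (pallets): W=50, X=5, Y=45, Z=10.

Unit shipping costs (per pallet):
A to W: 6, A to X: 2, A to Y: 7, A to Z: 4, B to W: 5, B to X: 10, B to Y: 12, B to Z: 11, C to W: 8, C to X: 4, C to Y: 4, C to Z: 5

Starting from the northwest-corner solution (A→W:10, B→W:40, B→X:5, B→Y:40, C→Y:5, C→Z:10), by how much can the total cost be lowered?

Current plan cost = 10·6 + 40·5 + 5·10 + 40·12 + 5·4 + 10·5 = 860.
Optimal plan:
  A to X: 5 × 2 = 10
  A to Z: 5 × 4 = 20
  B to W: 50 × 5 = 250
  B to Y: 30 × 12 = 360
  B to Z: 5 × 11 = 55
  C to Y: 15 × 4 = 60
Optimal cost = 755.
Saving = 860 − 755 = 105.

105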